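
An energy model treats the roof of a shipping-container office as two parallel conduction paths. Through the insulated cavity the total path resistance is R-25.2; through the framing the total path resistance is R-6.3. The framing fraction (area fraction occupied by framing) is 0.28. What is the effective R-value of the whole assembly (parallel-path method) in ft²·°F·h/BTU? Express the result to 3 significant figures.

13.7 ft²·°F·h/BTU

U_eff = 0.72/25.2 + 0.28/6.3 = 0.02857 + 0.04444 = 0.07302
R_eff = 1/U_eff = 13.7 ft²·°F·h/BTU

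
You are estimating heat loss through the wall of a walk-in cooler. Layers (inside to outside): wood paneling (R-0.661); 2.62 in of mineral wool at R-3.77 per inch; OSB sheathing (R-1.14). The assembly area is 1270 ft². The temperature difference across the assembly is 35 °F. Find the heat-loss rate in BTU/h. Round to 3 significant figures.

3810 BTU/h

2.62 × 3.77 = 9.877
R_total = 0.661 + 9.877 + 1.14 = 11.68 ft²·°F·h/BTU
Q = A·ΔT/R = 1270 × 35 / 11.68 = 3806 BTU/h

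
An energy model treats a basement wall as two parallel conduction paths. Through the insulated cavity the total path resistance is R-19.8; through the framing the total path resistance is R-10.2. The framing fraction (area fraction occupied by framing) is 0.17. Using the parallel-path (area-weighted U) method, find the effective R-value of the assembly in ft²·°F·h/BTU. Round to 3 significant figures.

U_eff = 0.83/19.8 + 0.17/10.2 = 0.04192 + 0.01667 = 0.05859
R_eff = 1/U_eff = 17.07 ft²·°F·h/BTU

17.1 ft²·°F·h/BTU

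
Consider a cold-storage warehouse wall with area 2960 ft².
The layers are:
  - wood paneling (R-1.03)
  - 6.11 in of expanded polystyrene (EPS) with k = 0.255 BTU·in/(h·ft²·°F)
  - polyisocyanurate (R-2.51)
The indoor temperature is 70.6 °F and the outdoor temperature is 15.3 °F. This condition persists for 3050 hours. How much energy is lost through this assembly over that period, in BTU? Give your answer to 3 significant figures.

6.11/0.255 = 23.96
R_total = 1.03 + 23.96 + 2.51 = 27.5 ft²·°F·h/BTU
Q = 2960 × (70.6 − 15.3) / 27.5 = 5952 BTU/h
E = 5952 × 3050 = 18150000 BTU

18200000 BTU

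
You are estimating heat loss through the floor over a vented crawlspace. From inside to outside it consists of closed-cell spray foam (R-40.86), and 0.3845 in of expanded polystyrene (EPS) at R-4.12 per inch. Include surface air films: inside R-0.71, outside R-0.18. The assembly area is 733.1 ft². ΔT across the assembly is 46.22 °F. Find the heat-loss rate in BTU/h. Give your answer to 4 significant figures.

781.9 BTU/h

0.3845 × 4.12 = 1.5841
R_total = 0.71 + 40.86 + 1.5841 + 0.18 = 43.334 ft²·°F·h/BTU
Q = A·ΔT/R = 733.1 × 46.22 / 43.334 = 781.92 BTU/h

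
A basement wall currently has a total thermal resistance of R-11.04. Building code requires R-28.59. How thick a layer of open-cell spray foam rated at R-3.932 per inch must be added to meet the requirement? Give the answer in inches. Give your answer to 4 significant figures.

4.463 in

ΔR = 28.59 − 11.04 = 17.55 ft²·°F·h/BTU
L = ΔR / (R/in) = 17.55/3.932 = 4.4634 in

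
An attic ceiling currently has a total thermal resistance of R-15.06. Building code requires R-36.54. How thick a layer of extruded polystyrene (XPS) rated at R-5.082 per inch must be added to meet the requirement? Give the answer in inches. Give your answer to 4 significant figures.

4.227 in

ΔR = 36.54 − 15.06 = 21.48 ft²·°F·h/BTU
L = ΔR / (R/in) = 21.48/5.082 = 4.2267 in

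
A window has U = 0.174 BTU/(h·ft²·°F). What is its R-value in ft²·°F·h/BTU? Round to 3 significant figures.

R = 1/U = 1/0.174 = 5.747

5.75 ft²·°F·h/BTU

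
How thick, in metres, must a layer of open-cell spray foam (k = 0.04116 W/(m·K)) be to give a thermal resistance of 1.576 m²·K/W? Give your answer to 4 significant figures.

0.06487 m

L = R·k = 1.576 × 0.04116 = 0.064868 m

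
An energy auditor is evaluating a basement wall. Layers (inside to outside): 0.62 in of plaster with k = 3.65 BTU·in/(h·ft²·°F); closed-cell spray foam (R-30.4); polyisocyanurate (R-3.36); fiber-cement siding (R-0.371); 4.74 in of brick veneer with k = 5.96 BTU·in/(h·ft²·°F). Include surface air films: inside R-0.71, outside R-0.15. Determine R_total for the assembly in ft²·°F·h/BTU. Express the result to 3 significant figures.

36.0 ft²·°F·h/BTU

0.62/3.65 = 0.1699
4.74/5.96 = 0.7953
R_total = 0.71 + 0.1699 + 30.4 + 3.36 + 0.371 + 0.7953 + 0.15 = 35.96 ft²·°F·h/BTU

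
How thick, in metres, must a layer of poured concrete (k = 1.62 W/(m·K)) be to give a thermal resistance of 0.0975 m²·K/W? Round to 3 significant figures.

L = R·k = 0.0975 × 1.62 = 0.158 m

0.158 m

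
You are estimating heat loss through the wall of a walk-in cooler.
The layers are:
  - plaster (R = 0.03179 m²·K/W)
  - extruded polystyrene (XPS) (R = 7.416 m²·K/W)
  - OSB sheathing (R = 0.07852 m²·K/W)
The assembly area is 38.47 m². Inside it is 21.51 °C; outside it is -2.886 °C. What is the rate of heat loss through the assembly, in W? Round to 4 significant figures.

124.7 W

R_total = 0.03179 + 7.416 + 0.07852 = 7.5263 m²·K/W
Q = A·ΔT/R = 38.47 × (21.51 − (-2.886)) / 7.5263 = 124.7 W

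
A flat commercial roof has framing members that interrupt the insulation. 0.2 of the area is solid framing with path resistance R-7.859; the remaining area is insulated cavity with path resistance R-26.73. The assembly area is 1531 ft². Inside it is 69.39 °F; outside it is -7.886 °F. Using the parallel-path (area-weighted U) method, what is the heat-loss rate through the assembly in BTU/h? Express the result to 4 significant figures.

6552 BTU/h

U_eff = 0.8/26.73 + 0.2/7.859 = 0.029929 + 0.025449 = 0.055377
R_eff = 1/U_eff = 18.058 ft²·°F·h/BTU
Q = 1531 × (69.39 − (-7.886)) / 18.058 = 6551.7 BTU/h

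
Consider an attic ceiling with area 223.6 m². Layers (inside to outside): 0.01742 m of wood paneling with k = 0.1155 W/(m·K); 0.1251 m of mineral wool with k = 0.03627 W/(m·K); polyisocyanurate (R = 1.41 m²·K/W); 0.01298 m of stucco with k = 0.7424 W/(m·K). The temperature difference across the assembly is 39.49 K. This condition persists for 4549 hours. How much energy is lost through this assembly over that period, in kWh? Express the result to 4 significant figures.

7990 kWh

0.01742/0.1155 = 0.15082
0.1251/0.03627 = 3.4491
0.01298/0.7424 = 0.017484
R_total = 0.15082 + 3.4491 + 1.41 + 0.017484 = 5.0274 m²·K/W
Q = 223.6 × 39.49 / 5.0274 = 1756.4 W
E = 1756.4 W × 4549 h / 1000 = 7989.7 kWh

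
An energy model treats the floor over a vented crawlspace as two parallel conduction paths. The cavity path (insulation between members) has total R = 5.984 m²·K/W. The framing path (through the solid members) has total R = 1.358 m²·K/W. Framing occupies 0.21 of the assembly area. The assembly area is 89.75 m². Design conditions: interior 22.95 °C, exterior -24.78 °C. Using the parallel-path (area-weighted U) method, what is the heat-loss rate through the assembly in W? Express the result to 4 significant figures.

1228 W

U_eff = 0.79/5.984 + 0.21/1.358 = 0.13202 + 0.15464 = 0.28666
R_eff = 1/U_eff = 3.4885 m²·K/W
Q = 89.75 × (22.95 − (-24.78)) / 3.4885 = 1228 W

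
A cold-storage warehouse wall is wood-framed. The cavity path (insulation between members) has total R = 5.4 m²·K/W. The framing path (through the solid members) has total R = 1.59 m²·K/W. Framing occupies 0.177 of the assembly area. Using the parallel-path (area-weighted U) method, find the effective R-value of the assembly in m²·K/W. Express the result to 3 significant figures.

U_eff = 0.823/5.4 + 0.177/1.59 = 0.1524 + 0.1113 = 0.2637
R_eff = 1/U_eff = 3.792 m²·K/W

3.79 m²·K/W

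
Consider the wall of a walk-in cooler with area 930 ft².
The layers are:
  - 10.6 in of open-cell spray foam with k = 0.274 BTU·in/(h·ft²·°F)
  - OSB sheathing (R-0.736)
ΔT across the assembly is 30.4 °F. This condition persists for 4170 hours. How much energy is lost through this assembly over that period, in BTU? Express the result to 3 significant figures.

10.6/0.274 = 38.69
R_total = 38.69 + 0.736 = 39.42 ft²·°F·h/BTU
Q = 930 × 30.4 / 39.42 = 717.2 BTU/h
E = 717.2 × 4170 = 2991000 BTU

2990000 BTU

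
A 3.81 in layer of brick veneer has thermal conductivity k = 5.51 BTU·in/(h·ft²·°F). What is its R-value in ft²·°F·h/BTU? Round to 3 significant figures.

0.691 ft²·°F·h/BTU

R = L/k = 3.81/5.51 = 0.6915 ft²·°F·h/BTU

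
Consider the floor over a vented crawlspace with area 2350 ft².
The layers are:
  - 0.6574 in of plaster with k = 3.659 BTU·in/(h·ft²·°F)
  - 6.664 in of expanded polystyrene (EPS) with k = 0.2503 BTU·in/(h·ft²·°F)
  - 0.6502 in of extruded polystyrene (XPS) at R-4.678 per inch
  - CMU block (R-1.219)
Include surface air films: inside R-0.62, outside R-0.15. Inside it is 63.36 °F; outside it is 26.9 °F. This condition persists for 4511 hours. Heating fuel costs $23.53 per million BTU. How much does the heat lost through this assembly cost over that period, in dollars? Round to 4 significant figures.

285.7 dollars

0.6574/3.659 = 0.17967
6.664/0.2503 = 26.624
0.6502 × 4.678 = 3.0416
R_total = 0.62 + 0.17967 + 26.624 + 3.0416 + 1.219 + 0.15 = 31.834 ft²·°F·h/BTU
Q = 2350 × (63.36 − 26.9) / 31.834 = 2691.5 BTU/h
E = 2691.5 × 4511 = 12141000 BTU
Cost = 12141000/10⁶ × 23.53 = $285.68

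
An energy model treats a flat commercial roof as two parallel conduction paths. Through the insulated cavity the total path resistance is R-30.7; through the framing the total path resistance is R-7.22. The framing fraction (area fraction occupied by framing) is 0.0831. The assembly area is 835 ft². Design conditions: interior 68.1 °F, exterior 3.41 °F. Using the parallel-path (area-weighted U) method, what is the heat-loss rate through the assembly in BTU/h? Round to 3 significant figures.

2230 BTU/h

U_eff = 0.9169/30.7 + 0.0831/7.22 = 0.02987 + 0.01151 = 0.04138
R_eff = 1/U_eff = 24.17 ft²·°F·h/BTU
Q = 835 × (68.1 − 3.41) / 24.17 = 2235 BTU/h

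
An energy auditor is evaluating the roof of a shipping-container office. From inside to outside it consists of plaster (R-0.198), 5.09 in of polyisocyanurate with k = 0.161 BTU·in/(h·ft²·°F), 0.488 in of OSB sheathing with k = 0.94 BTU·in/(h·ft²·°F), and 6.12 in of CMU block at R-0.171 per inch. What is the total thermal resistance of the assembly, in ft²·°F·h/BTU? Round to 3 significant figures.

33.4 ft²·°F·h/BTU

5.09/0.161 = 31.61
0.488/0.94 = 0.5191
6.12 × 0.171 = 1.047
R_total = 0.198 + 31.61 + 0.5191 + 1.047 = 33.38 ft²·°F·h/BTU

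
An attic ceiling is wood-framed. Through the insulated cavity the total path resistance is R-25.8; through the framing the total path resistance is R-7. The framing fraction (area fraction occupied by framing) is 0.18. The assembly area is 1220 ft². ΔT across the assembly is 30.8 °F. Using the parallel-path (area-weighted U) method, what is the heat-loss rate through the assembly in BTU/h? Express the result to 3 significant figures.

2160 BTU/h

U_eff = 0.82/25.8 + 0.18/7 = 0.03178 + 0.02571 = 0.0575
R_eff = 1/U_eff = 17.39 ft²·°F·h/BTU
Q = 1220 × 30.8 / 17.39 = 2161 BTU/h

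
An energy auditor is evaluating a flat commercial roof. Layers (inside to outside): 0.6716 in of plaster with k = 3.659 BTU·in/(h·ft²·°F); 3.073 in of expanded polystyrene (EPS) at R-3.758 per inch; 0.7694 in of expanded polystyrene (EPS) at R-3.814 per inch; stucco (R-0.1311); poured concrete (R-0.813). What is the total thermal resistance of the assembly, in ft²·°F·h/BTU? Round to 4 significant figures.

15.61 ft²·°F·h/BTU

0.6716/3.659 = 0.18355
3.073 × 3.758 = 11.548
0.7694 × 3.814 = 2.9345
R_total = 0.18355 + 11.548 + 2.9345 + 0.1311 + 0.813 = 15.61 ft²·°F·h/BTU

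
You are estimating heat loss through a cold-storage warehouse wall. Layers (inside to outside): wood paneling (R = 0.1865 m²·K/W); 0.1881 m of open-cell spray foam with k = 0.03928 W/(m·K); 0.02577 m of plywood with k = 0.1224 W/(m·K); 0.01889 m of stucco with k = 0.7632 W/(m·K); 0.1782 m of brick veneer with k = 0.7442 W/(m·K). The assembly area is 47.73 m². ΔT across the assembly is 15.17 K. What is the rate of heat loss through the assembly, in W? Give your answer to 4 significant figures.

0.1881/0.03928 = 4.7887
0.02577/0.1224 = 0.21054
0.01889/0.7632 = 0.024751
0.1782/0.7442 = 0.23945
R_total = 0.1865 + 4.7887 + 0.21054 + 0.024751 + 0.23945 = 5.4499 m²·K/W
Q = A·ΔT/R = 47.73 × 15.17 / 5.4499 = 132.86 W

132.9 W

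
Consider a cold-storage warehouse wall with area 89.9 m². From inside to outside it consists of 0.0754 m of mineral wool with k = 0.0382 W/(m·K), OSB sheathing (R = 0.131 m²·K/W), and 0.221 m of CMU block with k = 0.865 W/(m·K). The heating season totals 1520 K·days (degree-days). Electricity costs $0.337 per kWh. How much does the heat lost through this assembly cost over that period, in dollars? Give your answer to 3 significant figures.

0.0754/0.0382 = 1.974
0.221/0.865 = 0.2555
R_total = 1.974 + 0.131 + 0.2555 = 2.36 m²·K/W
E = A × HDD × 24 / R / 1000 = 89.9 × 1520 × 24 / 2.36 / 1000 = 1389 kWh
Cost = 1389 × 0.337 = $468.2

468 dollars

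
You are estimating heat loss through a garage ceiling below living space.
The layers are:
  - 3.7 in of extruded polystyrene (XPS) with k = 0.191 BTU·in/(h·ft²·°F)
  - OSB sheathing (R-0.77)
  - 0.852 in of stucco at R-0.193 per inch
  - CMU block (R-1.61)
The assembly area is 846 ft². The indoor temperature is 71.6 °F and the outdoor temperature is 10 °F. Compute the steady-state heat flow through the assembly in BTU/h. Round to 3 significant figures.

2380 BTU/h

3.7/0.191 = 19.37
0.852 × 0.193 = 0.1644
R_total = 19.37 + 0.77 + 0.1644 + 1.61 = 21.92 ft²·°F·h/BTU
Q = A·ΔT/R = 846 × (71.6 − 10) / 21.92 = 2378 BTU/h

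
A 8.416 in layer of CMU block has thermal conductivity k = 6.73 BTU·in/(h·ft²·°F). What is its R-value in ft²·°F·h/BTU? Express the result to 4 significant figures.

R = L/k = 8.416/6.73 = 1.2505 ft²·°F·h/BTU

1.251 ft²·°F·h/BTU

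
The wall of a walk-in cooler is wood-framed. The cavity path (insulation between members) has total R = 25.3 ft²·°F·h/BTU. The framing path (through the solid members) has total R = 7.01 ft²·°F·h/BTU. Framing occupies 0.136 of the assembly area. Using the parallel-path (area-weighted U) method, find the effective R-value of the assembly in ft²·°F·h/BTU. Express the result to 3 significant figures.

U_eff = 0.864/25.3 + 0.136/7.01 = 0.03415 + 0.0194 = 0.05355
R_eff = 1/U_eff = 18.67 ft²·°F·h/BTU

18.7 ft²·°F·h/BTU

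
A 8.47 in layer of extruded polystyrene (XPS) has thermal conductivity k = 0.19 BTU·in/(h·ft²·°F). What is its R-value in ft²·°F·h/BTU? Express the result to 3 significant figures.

44.6 ft²·°F·h/BTU

R = L/k = 8.47/0.19 = 44.58 ft²·°F·h/BTU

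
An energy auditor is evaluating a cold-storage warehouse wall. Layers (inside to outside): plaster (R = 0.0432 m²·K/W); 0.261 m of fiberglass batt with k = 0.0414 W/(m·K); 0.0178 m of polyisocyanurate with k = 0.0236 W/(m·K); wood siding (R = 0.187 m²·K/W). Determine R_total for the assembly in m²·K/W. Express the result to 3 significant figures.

0.261/0.0414 = 6.304
0.0178/0.0236 = 0.7542
R_total = 0.0432 + 6.304 + 0.7542 + 0.187 = 7.289 m²·K/W

7.29 m²·K/W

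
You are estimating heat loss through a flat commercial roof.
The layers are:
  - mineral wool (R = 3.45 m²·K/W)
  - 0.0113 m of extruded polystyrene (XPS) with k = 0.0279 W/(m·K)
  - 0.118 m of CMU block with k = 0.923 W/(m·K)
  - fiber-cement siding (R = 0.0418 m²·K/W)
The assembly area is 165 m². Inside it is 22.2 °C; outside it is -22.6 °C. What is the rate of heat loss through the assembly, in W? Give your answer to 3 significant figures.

0.0113/0.0279 = 0.405
0.118/0.923 = 0.1278
R_total = 3.45 + 0.405 + 0.1278 + 0.0418 = 4.025 m²·K/W
Q = A·ΔT/R = 165 × (22.2 − (-22.6)) / 4.025 = 1837 W

1840 W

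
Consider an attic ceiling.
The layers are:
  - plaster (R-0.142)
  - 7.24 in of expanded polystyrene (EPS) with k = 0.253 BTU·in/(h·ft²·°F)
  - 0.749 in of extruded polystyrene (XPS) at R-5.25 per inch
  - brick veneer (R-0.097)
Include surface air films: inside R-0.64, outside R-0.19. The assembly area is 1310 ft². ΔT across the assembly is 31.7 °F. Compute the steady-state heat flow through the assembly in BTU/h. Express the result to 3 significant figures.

1240 BTU/h

7.24/0.253 = 28.62
0.749 × 5.25 = 3.932
R_total = 0.64 + 0.142 + 28.62 + 3.932 + 0.097 + 0.19 = 33.62 ft²·°F·h/BTU
Q = A·ΔT/R = 1310 × 31.7 / 33.62 = 1235 BTU/h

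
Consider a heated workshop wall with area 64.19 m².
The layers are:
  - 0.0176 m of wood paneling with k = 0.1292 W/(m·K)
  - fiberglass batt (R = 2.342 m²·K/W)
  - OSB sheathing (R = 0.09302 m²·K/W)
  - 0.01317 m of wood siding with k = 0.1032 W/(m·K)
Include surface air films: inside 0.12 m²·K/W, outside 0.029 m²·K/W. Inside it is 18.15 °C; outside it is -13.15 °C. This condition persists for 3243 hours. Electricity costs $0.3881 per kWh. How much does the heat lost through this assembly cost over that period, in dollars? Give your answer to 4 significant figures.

887.9 dollars

0.0176/0.1292 = 0.13622
0.01317/0.1032 = 0.12762
R_total = 0.12 + 0.13622 + 2.342 + 0.09302 + 0.12762 + 0.029 = 2.8479 m²·K/W
Q = 64.19 × (18.15 − (-13.15)) / 2.8479 = 705.49 W
E = 705.49 W × 3243 h / 1000 = 2287.9 kWh
Cost = 2287.9 × 0.3881 = $887.94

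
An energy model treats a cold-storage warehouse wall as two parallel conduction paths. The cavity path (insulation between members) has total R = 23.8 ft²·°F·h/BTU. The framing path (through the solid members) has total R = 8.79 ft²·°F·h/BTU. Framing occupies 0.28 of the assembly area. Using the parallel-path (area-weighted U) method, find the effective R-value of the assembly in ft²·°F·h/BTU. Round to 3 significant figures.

U_eff = 0.72/23.8 + 0.28/8.79 = 0.03025 + 0.03185 = 0.06211
R_eff = 1/U_eff = 16.1 ft²·°F·h/BTU

16.1 ft²·°F·h/BTU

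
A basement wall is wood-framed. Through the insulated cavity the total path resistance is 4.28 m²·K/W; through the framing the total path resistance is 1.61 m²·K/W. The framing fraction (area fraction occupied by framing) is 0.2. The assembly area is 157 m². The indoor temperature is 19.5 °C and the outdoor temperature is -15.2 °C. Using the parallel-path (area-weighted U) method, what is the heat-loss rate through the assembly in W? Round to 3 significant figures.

1700 W

U_eff = 0.8/4.28 + 0.2/1.61 = 0.1869 + 0.1242 = 0.3111
R_eff = 1/U_eff = 3.214 m²·K/W
Q = 157 × (19.5 − (-15.2)) / 3.214 = 1695 W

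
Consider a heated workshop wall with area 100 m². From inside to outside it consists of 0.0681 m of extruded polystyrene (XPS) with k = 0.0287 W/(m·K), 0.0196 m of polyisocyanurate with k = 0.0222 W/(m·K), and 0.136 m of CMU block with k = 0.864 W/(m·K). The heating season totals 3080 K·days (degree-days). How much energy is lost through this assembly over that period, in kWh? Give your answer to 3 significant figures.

0.0681/0.0287 = 2.373
0.0196/0.0222 = 0.8829
0.136/0.864 = 0.1574
R_total = 2.373 + 0.8829 + 0.1574 = 3.413 m²·K/W
E = A × HDD × 24 / R / 1000 = 100 × 3080 × 24 / 3.413 / 1000 = 2166 kWh

2170 kWh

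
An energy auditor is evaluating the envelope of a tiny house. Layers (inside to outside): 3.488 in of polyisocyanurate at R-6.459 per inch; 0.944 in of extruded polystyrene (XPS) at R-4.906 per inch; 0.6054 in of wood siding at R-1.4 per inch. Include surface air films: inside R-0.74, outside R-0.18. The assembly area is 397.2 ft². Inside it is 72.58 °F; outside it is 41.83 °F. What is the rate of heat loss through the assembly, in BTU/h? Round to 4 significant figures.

3.488 × 6.459 = 22.529
0.944 × 4.906 = 4.6313
0.6054 × 1.4 = 0.84756
R_total = 0.74 + 22.529 + 4.6313 + 0.84756 + 0.18 = 28.928 ft²·°F·h/BTU
Q = A·ΔT/R = 397.2 × (72.58 − 41.83) / 28.928 = 422.22 BTU/h

422.2 BTU/h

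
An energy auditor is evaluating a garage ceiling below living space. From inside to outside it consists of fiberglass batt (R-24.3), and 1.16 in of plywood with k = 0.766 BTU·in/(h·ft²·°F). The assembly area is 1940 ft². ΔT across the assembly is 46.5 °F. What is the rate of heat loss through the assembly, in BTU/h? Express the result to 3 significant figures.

3490 BTU/h

1.16/0.766 = 1.514
R_total = 24.3 + 1.514 = 25.81 ft²·°F·h/BTU
Q = A·ΔT/R = 1940 × 46.5 / 25.81 = 3495 BTU/h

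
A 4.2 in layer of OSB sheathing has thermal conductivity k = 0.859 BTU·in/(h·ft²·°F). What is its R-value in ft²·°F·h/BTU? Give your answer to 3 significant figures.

4.89 ft²·°F·h/BTU

R = L/k = 4.2/0.859 = 4.889 ft²·°F·h/BTU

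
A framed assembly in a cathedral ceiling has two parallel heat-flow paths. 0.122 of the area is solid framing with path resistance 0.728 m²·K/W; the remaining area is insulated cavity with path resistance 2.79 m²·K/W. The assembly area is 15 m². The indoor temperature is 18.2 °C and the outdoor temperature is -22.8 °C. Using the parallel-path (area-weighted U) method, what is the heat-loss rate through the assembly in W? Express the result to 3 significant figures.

297 W

U_eff = 0.878/2.79 + 0.122/0.728 = 0.3147 + 0.1676 = 0.4823
R_eff = 1/U_eff = 2.073 m²·K/W
Q = 15 × (18.2 − (-22.8)) / 2.073 = 296.6 W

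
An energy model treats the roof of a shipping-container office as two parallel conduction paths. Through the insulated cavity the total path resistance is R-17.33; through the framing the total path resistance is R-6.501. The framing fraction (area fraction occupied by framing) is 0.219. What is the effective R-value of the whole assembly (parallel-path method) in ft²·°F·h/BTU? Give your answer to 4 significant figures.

U_eff = 0.781/17.33 + 0.219/6.501 = 0.045066 + 0.033687 = 0.078753
R_eff = 1/U_eff = 12.698 ft²·°F·h/BTU

12.70 ft²·°F·h/BTU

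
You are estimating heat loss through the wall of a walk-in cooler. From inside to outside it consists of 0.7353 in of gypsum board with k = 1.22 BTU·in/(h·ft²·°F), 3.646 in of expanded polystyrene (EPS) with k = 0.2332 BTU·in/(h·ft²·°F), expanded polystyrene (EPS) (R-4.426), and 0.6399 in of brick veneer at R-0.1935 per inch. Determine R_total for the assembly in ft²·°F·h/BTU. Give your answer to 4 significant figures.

0.7353/1.22 = 0.6027
3.646/0.2332 = 15.635
0.6399 × 0.1935 = 0.12382
R_total = 0.6027 + 15.635 + 4.426 + 0.12382 = 20.787 ft²·°F·h/BTU

20.79 ft²·°F·h/BTU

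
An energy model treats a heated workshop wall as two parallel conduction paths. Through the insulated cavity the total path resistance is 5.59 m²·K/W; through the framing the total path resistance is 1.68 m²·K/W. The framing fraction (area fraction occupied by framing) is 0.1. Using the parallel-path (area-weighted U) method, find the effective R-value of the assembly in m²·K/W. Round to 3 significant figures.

U_eff = 0.9/5.59 + 0.1/1.68 = 0.161 + 0.05952 = 0.2205
R_eff = 1/U_eff = 4.535 m²·K/W

4.53 m²·K/W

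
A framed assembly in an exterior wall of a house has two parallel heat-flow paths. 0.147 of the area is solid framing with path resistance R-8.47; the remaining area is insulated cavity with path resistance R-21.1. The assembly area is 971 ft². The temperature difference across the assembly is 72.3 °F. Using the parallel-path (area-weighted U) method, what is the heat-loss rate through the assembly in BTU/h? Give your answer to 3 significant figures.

U_eff = 0.853/21.1 + 0.147/8.47 = 0.04043 + 0.01736 = 0.05778
R_eff = 1/U_eff = 17.31 ft²·°F·h/BTU
Q = 971 × 72.3 / 17.31 = 4056 BTU/h

4060 BTU/h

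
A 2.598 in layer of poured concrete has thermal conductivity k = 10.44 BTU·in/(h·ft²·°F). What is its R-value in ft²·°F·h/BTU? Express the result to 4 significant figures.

R = L/k = 2.598/10.44 = 0.24885 ft²·°F·h/BTU

0.2489 ft²·°F·h/BTU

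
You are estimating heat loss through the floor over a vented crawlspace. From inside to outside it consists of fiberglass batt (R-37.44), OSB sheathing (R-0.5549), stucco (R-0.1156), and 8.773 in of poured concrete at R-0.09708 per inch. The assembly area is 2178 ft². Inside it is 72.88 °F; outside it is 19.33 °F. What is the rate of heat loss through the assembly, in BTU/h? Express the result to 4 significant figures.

8.773 × 0.09708 = 0.85168
R_total = 37.44 + 0.5549 + 0.1156 + 0.85168 = 38.962 ft²·°F·h/BTU
Q = A·ΔT/R = 2178 × (72.88 − 19.33) / 38.962 = 2993.5 BTU/h

2993 BTU/h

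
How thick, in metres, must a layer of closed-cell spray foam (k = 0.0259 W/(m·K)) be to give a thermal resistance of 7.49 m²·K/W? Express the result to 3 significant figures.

0.194 m

L = R·k = 7.49 × 0.0259 = 0.194 m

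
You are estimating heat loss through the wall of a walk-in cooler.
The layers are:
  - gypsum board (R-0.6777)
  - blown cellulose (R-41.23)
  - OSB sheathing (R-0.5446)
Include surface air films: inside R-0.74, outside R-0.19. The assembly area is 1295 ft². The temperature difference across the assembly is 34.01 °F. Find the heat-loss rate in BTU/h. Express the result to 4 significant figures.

R_total = 0.74 + 0.6777 + 41.23 + 0.5446 + 0.19 = 43.382 ft²·°F·h/BTU
Q = A·ΔT/R = 1295 × 34.01 / 43.382 = 1015.2 BTU/h

1015 BTU/h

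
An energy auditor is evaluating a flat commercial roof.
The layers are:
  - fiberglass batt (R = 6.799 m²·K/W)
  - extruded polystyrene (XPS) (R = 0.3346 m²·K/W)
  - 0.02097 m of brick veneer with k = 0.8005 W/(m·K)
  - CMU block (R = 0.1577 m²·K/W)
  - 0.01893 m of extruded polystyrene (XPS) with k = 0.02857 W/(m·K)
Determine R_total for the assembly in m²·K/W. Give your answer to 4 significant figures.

0.02097/0.8005 = 0.026196
0.01893/0.02857 = 0.66258
R_total = 6.799 + 0.3346 + 0.026196 + 0.1577 + 0.66258 = 7.9801 m²·K/W

7.980 m²·K/W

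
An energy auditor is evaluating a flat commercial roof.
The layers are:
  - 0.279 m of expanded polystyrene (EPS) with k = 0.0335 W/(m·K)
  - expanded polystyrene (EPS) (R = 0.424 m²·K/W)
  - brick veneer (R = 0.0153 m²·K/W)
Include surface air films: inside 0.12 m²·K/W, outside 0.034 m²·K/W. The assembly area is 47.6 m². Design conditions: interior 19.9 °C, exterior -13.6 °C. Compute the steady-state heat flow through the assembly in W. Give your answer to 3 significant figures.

179 W

0.279/0.0335 = 8.328
R_total = 0.12 + 8.328 + 0.424 + 0.0153 + 0.034 = 8.922 m²·K/W
Q = A·ΔT/R = 47.6 × (19.9 − (-13.6)) / 8.922 = 178.7 W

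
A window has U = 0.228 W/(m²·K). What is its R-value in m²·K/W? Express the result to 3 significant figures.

R = 1/U = 1/0.228 = 4.386

4.39 m²·K/W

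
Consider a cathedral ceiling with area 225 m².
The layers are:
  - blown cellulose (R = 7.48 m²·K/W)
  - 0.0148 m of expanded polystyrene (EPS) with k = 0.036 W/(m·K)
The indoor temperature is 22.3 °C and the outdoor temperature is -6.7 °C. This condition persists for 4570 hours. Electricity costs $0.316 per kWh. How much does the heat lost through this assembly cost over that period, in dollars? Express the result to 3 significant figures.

1190 dollars

0.0148/0.036 = 0.4111
R_total = 7.48 + 0.4111 = 7.891 m²·K/W
Q = 225 × (22.3 − (-6.7)) / 7.891 = 826.9 W
E = 826.9 W × 4570 h / 1000 = 3779 kWh
Cost = 3779 × 0.316 = $1194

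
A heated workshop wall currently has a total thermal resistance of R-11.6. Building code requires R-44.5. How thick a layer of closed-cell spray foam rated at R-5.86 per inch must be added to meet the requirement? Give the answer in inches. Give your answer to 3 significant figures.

ΔR = 44.5 − 11.6 = 32.9 ft²·°F·h/BTU
L = ΔR / (R/in) = 32.9/5.86 = 5.614 in

5.61 in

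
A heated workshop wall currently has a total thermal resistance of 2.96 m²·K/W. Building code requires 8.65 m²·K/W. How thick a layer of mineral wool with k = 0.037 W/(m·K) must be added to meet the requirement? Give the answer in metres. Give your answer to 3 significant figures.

0.211 m

ΔR = 8.65 − 2.96 = 5.69 m²·K/W
L = ΔR × k = 5.69 × 0.037 = 0.2105 m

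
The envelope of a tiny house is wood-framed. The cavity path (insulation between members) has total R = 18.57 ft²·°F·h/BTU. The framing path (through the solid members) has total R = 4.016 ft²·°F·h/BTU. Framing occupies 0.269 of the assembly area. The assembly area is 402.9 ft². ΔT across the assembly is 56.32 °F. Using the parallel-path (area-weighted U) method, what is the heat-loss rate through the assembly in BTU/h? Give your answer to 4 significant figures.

U_eff = 0.731/18.57 + 0.269/4.016 = 0.039365 + 0.066982 = 0.10635
R_eff = 1/U_eff = 9.4032 ft²·°F·h/BTU
Q = 402.9 × 56.32 / 9.4032 = 2413.1 BTU/h

2413 BTU/h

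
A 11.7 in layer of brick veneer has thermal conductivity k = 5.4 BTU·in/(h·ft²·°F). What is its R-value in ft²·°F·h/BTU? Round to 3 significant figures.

2.17 ft²·°F·h/BTU

R = L/k = 11.7/5.4 = 2.167 ft²·°F·h/BTU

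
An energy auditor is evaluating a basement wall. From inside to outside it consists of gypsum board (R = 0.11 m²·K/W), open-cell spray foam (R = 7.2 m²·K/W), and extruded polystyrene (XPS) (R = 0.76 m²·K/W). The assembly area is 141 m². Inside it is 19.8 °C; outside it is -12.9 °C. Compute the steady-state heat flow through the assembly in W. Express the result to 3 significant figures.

571 W

R_total = 0.11 + 7.2 + 0.76 = 8.07 m²·K/W
Q = A·ΔT/R = 141 × (19.8 − (-12.9)) / 8.07 = 571.3 W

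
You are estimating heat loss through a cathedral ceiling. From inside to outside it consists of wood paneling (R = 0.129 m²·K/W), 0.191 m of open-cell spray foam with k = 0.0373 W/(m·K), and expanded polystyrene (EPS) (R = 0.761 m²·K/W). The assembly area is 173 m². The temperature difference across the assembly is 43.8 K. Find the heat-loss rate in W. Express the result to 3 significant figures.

1260 W

0.191/0.0373 = 5.121
R_total = 0.129 + 5.121 + 0.761 = 6.011 m²·K/W
Q = A·ΔT/R = 173 × 43.8 / 6.011 = 1261 W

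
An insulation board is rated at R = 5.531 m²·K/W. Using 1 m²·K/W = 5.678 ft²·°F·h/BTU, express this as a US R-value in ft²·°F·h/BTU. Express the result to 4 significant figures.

R_US = 5.531 × 5.678 = 31.405

31.41 ft²·°F·h/BTU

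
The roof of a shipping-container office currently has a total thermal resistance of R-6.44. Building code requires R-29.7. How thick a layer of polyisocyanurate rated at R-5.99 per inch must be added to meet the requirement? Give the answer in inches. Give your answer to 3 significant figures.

3.88 in

ΔR = 29.7 − 6.44 = 23.26 ft²·°F·h/BTU
L = ΔR / (R/in) = 23.26/5.99 = 3.883 in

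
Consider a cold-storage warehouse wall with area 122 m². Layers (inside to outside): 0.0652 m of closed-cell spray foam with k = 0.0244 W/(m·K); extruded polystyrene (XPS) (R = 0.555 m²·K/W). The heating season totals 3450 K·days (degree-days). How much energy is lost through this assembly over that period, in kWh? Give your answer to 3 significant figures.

3130 kWh

0.0652/0.0244 = 2.672
R_total = 2.672 + 0.555 = 3.227 m²·K/W
E = A × HDD × 24 / R / 1000 = 122 × 3450 × 24 / 3.227 / 1000 = 3130 kWh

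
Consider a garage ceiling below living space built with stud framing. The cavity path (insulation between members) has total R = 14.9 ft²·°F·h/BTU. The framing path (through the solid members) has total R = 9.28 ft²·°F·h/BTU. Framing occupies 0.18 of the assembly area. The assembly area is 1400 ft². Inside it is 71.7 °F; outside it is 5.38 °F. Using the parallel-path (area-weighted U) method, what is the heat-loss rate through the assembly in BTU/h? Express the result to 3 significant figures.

6910 BTU/h

U_eff = 0.82/14.9 + 0.18/9.28 = 0.05503 + 0.0194 = 0.07443
R_eff = 1/U_eff = 13.44 ft²·°F·h/BTU
Q = 1400 × (71.7 − 5.38) / 13.44 = 6911 BTU/h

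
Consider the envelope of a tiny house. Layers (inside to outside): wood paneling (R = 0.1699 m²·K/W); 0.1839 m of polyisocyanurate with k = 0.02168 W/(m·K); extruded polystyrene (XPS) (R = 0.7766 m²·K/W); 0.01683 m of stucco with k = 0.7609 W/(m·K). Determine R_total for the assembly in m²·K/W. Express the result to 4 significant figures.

0.1839/0.02168 = 8.4825
0.01683/0.7609 = 0.022119
R_total = 0.1699 + 8.4825 + 0.7766 + 0.022119 = 9.4511 m²·K/W

9.451 m²·K/W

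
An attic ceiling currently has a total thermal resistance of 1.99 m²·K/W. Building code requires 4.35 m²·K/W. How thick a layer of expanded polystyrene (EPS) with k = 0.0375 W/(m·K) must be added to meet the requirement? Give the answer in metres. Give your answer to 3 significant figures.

ΔR = 4.35 − 1.99 = 2.36 m²·K/W
L = ΔR × k = 2.36 × 0.0375 = 0.0885 m

0.0885 m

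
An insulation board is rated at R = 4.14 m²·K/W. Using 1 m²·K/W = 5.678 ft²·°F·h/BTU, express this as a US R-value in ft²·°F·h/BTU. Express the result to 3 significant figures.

23.5 ft²·°F·h/BTU

R_US = 4.14 × 5.678 = 23.51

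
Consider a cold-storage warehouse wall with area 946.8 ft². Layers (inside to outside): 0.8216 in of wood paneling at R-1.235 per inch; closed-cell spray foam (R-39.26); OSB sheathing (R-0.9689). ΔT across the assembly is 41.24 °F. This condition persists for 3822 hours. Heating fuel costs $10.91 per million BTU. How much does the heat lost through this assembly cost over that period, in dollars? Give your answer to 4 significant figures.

39.48 dollars

0.8216 × 1.235 = 1.0147
R_total = 1.0147 + 39.26 + 0.9689 = 41.244 ft²·°F·h/BTU
Q = 946.8 × 41.24 / 41.244 = 946.72 BTU/h
E = 946.72 × 3822 = 3618400 BTU
Cost = 3618400/10⁶ × 10.91 = $39.476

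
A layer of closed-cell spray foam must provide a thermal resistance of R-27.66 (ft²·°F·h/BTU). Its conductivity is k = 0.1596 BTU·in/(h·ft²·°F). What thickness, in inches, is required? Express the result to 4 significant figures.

4.415 in

L = R × k = 27.66 × 0.1596 = 4.4145 in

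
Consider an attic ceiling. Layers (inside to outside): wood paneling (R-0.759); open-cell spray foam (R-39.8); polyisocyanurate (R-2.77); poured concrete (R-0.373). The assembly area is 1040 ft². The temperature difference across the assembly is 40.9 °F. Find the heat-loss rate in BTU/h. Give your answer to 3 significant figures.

R_total = 0.759 + 39.8 + 2.77 + 0.373 = 43.7 ft²·°F·h/BTU
Q = A·ΔT/R = 1040 × 40.9 / 43.7 = 973.3 BTU/h

973 BTU/h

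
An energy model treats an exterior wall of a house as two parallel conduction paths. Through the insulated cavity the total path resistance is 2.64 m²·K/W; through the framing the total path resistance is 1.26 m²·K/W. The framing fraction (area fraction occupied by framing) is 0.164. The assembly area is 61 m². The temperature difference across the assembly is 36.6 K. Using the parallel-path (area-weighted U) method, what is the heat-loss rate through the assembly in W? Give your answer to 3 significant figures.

998 W

U_eff = 0.836/2.64 + 0.164/1.26 = 0.3167 + 0.1302 = 0.4468
R_eff = 1/U_eff = 2.238 m²·K/W
Q = 61 × 36.6 / 2.238 = 997.6 W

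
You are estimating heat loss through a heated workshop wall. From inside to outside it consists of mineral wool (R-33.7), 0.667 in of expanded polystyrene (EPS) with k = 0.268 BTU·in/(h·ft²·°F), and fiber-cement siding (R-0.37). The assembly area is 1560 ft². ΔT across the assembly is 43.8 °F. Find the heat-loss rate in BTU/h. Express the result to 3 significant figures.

1870 BTU/h

0.667/0.268 = 2.489
R_total = 33.7 + 2.489 + 0.37 = 36.56 ft²·°F·h/BTU
Q = A·ΔT/R = 1560 × 43.8 / 36.56 = 1869 BTU/h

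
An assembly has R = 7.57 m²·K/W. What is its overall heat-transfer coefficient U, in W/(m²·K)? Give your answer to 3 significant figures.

U = 1/R = 1/7.57 = 0.1321

0.132 W/(m²·K)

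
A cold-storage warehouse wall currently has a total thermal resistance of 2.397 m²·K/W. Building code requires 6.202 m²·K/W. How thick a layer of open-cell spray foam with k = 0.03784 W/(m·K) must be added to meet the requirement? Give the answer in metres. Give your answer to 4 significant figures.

ΔR = 6.202 − 2.397 = 3.805 m²·K/W
L = ΔR × k = 3.805 × 0.03784 = 0.14398 m

0.1440 m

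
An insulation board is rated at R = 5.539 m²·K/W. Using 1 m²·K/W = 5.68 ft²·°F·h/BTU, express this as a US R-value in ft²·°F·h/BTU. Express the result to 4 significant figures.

31.46 ft²·°F·h/BTU

R_US = 5.539 × 5.68 = 31.462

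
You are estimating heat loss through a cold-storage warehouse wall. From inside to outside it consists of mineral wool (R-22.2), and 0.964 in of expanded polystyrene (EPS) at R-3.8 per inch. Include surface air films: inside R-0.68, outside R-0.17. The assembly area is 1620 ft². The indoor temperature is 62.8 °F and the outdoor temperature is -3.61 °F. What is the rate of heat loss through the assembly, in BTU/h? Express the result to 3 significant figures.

0.964 × 3.8 = 3.663
R_total = 0.68 + 22.2 + 3.663 + 0.17 = 26.71 ft²·°F·h/BTU
Q = A·ΔT/R = 1620 × (62.8 − (-3.61)) / 26.71 = 4027 BTU/h

4030 BTU/h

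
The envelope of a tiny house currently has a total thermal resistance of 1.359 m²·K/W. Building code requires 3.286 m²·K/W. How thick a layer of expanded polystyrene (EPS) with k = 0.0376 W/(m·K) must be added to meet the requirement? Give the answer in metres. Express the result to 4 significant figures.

0.07246 m

ΔR = 3.286 − 1.359 = 1.927 m²·K/W
L = ΔR × k = 1.927 × 0.0376 = 0.072455 m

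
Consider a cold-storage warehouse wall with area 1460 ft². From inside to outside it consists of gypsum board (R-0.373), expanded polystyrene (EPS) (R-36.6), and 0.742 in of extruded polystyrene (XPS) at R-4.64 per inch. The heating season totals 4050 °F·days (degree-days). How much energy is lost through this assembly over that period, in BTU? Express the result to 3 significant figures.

0.742 × 4.64 = 3.443
R_total = 0.373 + 36.6 + 3.443 = 40.42 ft²·°F·h/BTU
E = A × HDD × 24 / R = 1460 × 4050 × 24 / 40.42 = 3511000 BTU

3510000 BTU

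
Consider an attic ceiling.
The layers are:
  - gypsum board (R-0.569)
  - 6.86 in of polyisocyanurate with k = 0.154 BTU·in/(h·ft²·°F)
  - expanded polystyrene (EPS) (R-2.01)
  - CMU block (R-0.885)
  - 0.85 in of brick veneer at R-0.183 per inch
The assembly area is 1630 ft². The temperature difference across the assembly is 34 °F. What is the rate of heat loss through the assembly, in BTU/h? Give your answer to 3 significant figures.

1150 BTU/h

6.86/0.154 = 44.55
0.85 × 0.183 = 0.1555
R_total = 0.569 + 44.55 + 2.01 + 0.885 + 0.1555 = 48.17 ft²·°F·h/BTU
Q = A·ΔT/R = 1630 × 34 / 48.17 = 1151 BTU/h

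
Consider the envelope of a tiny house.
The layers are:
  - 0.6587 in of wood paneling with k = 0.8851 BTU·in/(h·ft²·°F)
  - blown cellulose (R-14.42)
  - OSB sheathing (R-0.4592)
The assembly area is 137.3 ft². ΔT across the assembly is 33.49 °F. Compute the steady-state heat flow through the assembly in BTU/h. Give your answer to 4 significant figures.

0.6587/0.8851 = 0.74421
R_total = 0.74421 + 14.42 + 0.4592 = 15.623 ft²·°F·h/BTU
Q = A·ΔT/R = 137.3 × 33.49 / 15.623 = 294.31 BTU/h

294.3 BTU/h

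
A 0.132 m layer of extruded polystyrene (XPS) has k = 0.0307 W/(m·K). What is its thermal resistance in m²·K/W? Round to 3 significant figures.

R = L/k = 0.132/0.0307 = 4.3 m²·K/W

4.30 m²·K/W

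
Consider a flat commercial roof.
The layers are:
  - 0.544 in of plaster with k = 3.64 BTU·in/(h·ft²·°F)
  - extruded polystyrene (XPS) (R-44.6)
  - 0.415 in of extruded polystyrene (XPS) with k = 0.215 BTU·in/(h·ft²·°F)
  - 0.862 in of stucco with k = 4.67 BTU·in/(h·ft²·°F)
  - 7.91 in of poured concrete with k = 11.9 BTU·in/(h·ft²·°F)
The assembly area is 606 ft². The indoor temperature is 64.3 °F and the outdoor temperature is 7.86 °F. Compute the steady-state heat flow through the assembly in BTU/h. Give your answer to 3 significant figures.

0.544/3.64 = 0.1495
0.415/0.215 = 1.93
0.862/4.67 = 0.1846
7.91/11.9 = 0.6647
R_total = 0.1495 + 44.6 + 1.93 + 0.1846 + 0.6647 = 47.53 ft²·°F·h/BTU
Q = A·ΔT/R = 606 × (64.3 − 7.86) / 47.53 = 719.6 BTU/h

720 BTU/h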